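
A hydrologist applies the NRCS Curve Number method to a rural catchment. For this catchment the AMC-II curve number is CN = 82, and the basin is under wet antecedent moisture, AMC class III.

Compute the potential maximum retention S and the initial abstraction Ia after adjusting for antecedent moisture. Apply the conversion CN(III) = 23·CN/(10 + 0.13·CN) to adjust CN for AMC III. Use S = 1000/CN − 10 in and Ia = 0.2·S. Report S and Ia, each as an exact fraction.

Adjust CN=82 to AMC III: 23·82/(10 + 0.13·82) → 1886 ÷ (1033/50) = 94300/1033 ≈ 91.288
S = 1000/(94300/1033) − 10 = 900/943 in ≈ 0.954 in
Initial abstraction Ia = S/5 = (900/943)/5 = 180/943 ≈ 0.191 in

S = 900/943 in ≈ 0.954 in; Ia = 180/943 in ≈ 0.191 in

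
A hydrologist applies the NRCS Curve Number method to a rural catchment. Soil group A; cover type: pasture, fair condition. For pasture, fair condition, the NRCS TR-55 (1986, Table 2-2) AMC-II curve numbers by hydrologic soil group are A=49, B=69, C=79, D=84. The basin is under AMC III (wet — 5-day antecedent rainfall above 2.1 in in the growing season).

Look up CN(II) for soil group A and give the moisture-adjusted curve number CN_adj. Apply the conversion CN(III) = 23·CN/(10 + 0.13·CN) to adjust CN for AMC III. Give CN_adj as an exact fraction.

NRCS table: pasture, fair condition, soil group A → CN(II) = 49
Wet (AMC III): CN(III) = 23·49/(10 + 0.13·49) = 1127/(1637/100) = 112700/1637 ≈ 68.845

CN_adj = 112700/1637 ≈ 68.845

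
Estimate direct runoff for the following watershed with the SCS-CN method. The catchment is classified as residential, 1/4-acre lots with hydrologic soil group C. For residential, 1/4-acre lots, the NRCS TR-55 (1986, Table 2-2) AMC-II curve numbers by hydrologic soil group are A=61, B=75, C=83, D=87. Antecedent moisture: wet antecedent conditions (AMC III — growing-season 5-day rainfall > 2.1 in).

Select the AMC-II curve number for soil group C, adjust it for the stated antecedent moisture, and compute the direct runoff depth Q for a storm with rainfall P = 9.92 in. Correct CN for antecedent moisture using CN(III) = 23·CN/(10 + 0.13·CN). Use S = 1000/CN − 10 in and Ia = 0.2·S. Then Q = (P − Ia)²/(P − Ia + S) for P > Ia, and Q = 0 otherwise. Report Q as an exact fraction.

Q = 27020220578/3027149025 in ≈ 8.926 in

NRCS table: residential, 1/4-acre lots, soil group C → CN(II) = 83
Wet (AMC III): CN(III) = 23·83/(10 + 0.13·83) = 1909/(2079/100) = 190900/2079 ≈ 91.823
Max retention: S = 1000/(190900/2079) − 10 = 1700/1909 in (≈ 0.891 in)
Ia = 0.2S: 0.2·0.891 = 0.178 in (exactly 340/1909)
Excess rainfall: 9.920 − 0.178 = 9.742 in; P > Ia so Q > 0
Q: (464932/47725)² ÷ (507432/47725) = 27020220578/3027149025 in (≈ 8.926 in)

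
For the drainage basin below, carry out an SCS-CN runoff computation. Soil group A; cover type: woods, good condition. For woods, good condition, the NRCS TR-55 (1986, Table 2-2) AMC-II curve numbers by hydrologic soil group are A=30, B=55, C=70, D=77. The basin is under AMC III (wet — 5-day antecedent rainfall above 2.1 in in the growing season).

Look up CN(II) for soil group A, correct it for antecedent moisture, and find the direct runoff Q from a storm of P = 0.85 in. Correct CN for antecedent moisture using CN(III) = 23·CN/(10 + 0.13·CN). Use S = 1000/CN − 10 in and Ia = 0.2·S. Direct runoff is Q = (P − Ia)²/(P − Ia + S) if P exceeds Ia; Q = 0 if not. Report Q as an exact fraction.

NRCS table: woods, good condition, soil group A → CN(II) = 30
CN(III) from CN(II)=30: (23·30)/(10 + 0.13·30) = 6900/139 ≈ 49.640
Retention S: 1000/CN − 10 with CN=49.640 → S = 700/69 ≈ 10.145 in
Ia = 0.2S: 0.2·10.145 = 2.029 in (exactly 140/69)
P = 0.850 ≤ Ia = 2.029 in: entire storm abstracted, Q = 0.

Q = 0 in ≈ 0.000 in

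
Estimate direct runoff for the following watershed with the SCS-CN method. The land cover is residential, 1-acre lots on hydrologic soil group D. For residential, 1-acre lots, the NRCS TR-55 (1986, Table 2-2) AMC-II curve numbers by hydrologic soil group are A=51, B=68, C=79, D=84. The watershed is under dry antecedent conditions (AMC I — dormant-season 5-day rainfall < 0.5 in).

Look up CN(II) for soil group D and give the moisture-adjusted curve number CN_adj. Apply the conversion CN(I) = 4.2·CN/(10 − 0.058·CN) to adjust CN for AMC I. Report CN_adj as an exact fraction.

CN_adj = 44100/641 ≈ 68.799

NRCS table: residential, 1-acre lots, soil group D → CN(II) = 84
CN(I) from CN(II)=84: (4.2·84)/(10 − 0.058·84) = 44100/641 ≈ 68.799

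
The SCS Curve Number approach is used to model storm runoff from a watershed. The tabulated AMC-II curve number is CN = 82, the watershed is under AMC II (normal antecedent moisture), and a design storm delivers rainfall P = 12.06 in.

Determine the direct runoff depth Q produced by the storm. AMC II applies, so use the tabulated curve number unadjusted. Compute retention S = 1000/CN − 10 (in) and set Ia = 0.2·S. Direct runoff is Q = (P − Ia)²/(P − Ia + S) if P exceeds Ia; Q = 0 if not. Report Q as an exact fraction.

Q = 21019827/2150450 in ≈ 9.775 in

AMC II — tabulated CN = 82 applies directly.
S = 1000/82 − 10 = 90/41 in ≈ 2.195 in
Ia = 0.2·(90/41) = 18/41 in ≈ 0.439 in
P − Ia = 12.060 − 0.439 = 23823/2050 ≈ 11.621 in (> 0, runoff occurs)
Runoff Q = (P−Ia)²/(P−Ia+S) = (11.621)²/(11.621+2.195) = 21019827/2150450 ≈ 9.775 in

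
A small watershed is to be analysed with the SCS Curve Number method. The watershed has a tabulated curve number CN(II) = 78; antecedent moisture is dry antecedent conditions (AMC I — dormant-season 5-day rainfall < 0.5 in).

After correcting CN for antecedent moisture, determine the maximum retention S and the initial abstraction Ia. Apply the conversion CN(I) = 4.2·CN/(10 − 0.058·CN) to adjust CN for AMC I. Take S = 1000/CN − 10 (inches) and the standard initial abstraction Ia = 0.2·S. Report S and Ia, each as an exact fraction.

CN(I) from CN(II)=78: (4.2·78)/(10 − 0.058·78) = 81900/1369 ≈ 59.825
Max retention: S = 1000/(81900/1369) − 10 = 5500/819 in (≈ 6.716 in)
Ia = 0.2·(5500/819) = 1100/819 in ≈ 1.343 in

S = 5500/819 in ≈ 6.716 in; Ia = 1100/819 in ≈ 1.343 in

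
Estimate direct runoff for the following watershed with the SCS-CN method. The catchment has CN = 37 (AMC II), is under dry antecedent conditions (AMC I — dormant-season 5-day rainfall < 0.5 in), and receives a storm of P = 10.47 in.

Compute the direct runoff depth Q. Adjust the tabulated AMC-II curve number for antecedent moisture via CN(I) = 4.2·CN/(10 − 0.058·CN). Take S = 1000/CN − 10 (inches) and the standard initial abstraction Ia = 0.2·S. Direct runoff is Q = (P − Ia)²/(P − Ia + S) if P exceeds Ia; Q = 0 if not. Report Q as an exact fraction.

Q = 25456707/195778100 in ≈ 0.130 in

Dry (AMC I): CN(I) = 4.2·37/(10 − 0.058·37) = (777/5)/(3927/500) = 3700/187 ≈ 19.786
S = 1000/(3700/187) − 10 = 1500/37 in ≈ 40.541 in
Ia = 0.2S: 0.2·40.541 = 8.108 in (exactly 300/37)
P − Ia = 10.470 − 8.108 = 8739/3700 ≈ 2.362 in (> 0, runoff occurs)
Q = (8739/3700)²/((8739/3700) + 1500/37) = (76370121/13690000)/(158739/3700) = 25456707/195778100 in ≈ 0.130 in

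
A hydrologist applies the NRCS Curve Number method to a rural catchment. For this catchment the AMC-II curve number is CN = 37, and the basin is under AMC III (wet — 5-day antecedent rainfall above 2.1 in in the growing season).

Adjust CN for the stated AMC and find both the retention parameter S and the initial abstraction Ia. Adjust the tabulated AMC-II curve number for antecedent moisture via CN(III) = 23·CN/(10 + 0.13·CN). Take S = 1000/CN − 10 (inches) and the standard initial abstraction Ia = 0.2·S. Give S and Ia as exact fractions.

CN(III) from CN(II)=37: (23·37)/(10 + 0.13·37) = 85100/1481 ≈ 57.461
Max retention: S = 1000/(85100/1481) − 10 = 6300/851 in (≈ 7.403 in)
Ia = 0.2S: 0.2·7.403 = 1.481 in (exactly 1260/851)

S = 6300/851 in ≈ 7.403 in; Ia = 1260/851 in ≈ 1.481 in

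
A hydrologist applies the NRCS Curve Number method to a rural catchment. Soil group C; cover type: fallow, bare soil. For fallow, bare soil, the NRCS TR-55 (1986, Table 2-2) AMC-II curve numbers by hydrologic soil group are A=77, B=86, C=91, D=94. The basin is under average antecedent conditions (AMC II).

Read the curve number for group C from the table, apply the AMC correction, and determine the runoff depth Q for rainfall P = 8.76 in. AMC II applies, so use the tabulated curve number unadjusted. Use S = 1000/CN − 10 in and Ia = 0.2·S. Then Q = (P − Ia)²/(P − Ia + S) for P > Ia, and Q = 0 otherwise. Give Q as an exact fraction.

Q = 126477147/16477825 in ≈ 7.676 in

NRCS table: fallow, bare soil, soil group C → CN(II) = 91
Average conditions: CN = 91 (no AMC adjustment).
S = 1000/91 − 10 = 90/91 in ≈ 0.989 in
Ia = 0.2S: 0.2·0.989 = 0.198 in (exactly 18/91)
Since P=8.760 > Ia=0.198: effective rainfall P−Ia = 19479/2275 in
Q: (19479/2275)² ÷ (21729/2275) = 126477147/16477825 in (≈ 7.676 in)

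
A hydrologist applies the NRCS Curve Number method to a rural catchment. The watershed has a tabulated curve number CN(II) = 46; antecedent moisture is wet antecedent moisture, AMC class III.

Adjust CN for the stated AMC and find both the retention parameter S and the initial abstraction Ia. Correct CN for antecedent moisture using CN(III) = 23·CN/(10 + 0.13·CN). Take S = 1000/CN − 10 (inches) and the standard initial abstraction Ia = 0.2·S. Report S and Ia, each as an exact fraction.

Adjust CN=46 to AMC III: 23·46/(10 + 0.13·46) → 1058 ÷ (799/50) = 52900/799 ≈ 66.208
Retention S: 1000/CN − 10 with CN=66.208 → S = 2700/529 ≈ 5.104 in
Initial abstraction Ia = S/5 = (2700/529)/5 = 540/529 ≈ 1.021 in

S = 2700/529 in ≈ 5.104 in; Ia = 540/529 in ≈ 1.021 in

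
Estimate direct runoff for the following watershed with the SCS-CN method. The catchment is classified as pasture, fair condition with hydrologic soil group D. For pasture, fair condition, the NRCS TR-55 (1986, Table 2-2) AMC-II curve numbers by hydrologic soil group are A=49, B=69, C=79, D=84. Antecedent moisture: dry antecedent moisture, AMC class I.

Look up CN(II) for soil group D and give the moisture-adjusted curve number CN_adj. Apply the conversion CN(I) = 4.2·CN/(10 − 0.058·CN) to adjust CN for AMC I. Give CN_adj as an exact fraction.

NRCS table: pasture, fair condition, soil group D → CN(II) = 84
Dry (AMC I): CN(I) = 4.2·84/(10 − 0.058·84) = (1764/5)/(641/125) = 44100/641 ≈ 68.799

CN_adj = 44100/641 ≈ 68.799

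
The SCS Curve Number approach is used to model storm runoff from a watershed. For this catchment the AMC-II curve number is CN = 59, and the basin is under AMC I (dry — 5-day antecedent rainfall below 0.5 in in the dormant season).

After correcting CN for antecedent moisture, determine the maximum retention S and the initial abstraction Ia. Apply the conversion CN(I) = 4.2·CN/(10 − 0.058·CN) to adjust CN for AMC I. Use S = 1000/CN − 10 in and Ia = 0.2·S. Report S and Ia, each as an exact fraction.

S = 20500/1239 in ≈ 16.546 in; Ia = 4100/1239 in ≈ 3.309 in

CN(I) from CN(II)=59: (4.2·59)/(10 − 0.058·59) = 123900/3289 ≈ 37.671
S = 1000/(123900/3289) − 10 = 20500/1239 in ≈ 16.546 in
Ia = 0.2S: 0.2·16.546 = 3.309 in (exactly 4100/1239)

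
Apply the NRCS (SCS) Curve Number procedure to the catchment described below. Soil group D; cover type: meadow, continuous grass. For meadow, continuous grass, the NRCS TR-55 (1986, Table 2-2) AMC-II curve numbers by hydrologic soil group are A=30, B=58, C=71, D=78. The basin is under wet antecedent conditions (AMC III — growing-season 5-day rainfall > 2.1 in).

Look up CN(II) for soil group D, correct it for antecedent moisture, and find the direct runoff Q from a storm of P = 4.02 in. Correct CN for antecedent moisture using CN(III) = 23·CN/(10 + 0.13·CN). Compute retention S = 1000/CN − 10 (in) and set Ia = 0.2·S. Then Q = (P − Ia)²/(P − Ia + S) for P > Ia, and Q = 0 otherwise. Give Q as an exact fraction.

NRCS table: meadow, continuous grass, soil group D → CN(II) = 78
Wet (AMC III): CN(III) = 23·78/(10 + 0.13·78) = 1794/(1007/50) = 89700/1007 ≈ 89.076
Max retention: S = 1000/(89700/1007) − 10 = 1100/897 in (≈ 1.226 in)
Initial abstraction Ia = S/5 = (1100/897)/5 = 220/897 ≈ 0.245 in
Excess rainfall: 4.020 − 0.245 = 3.775 in; P > Ia so Q > 0
Q: (169297/44850)² ÷ (224297/44850) = 28661474209/10059720450 in (≈ 2.849 in)

Q = 28661474209/10059720450 in ≈ 2.849 in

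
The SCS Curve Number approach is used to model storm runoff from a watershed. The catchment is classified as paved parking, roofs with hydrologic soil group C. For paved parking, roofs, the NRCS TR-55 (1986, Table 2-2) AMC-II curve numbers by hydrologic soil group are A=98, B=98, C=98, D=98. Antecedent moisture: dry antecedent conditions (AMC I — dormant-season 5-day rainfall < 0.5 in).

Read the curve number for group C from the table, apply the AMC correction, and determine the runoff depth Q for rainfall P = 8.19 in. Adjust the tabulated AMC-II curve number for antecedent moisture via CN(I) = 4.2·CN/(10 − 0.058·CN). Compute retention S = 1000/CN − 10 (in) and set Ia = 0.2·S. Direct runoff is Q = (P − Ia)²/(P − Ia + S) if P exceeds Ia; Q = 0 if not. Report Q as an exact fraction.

Q = 693474228001/90835077900 in ≈ 7.634 in

NRCS table: paved parking, roofs, soil group C → CN(II) = 98
Dry (AMC I): CN(I) = 4.2·98/(10 − 0.058·98) = (2058/5)/(1079/250) = 102900/1079 ≈ 95.366
Retention S: 1000/CN − 10 with CN=95.366 → S = 500/1029 ≈ 0.486 in
Initial abstraction Ia = S/5 = (500/1029)/5 = 100/1029 ≈ 0.097 in
Since P=8.190 > Ia=0.097: effective rainfall P−Ia = 832751/102900 in
Q = (832751/102900)²/((832751/102900) + 500/1029) = (693474228001/10588410000)/(882751/102900) = 693474228001/90835077900 in ≈ 7.634 in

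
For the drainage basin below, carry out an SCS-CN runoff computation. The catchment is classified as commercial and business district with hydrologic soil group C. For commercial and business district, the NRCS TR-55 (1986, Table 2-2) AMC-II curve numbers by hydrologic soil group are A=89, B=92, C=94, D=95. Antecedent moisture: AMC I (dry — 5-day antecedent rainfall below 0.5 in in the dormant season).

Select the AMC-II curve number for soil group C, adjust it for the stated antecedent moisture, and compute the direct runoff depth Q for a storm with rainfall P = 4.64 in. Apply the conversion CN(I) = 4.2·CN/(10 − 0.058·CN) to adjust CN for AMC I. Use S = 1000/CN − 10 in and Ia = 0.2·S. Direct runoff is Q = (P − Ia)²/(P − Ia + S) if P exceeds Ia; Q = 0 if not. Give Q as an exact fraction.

Q = 317980224/99037225 in ≈ 3.211 in

NRCS table: commercial and business district, soil group C → CN(II) = 94
Dry (AMC I): CN(I) = 4.2·94/(10 − 0.058·94) = (1974/5)/(1137/250) = 32900/379 ≈ 86.807
S = 1000/(32900/379) − 10 = 500/329 in ≈ 1.520 in
Ia = 0.2S: 0.2·1.520 = 0.304 in (exactly 100/329)
P − Ia = 4.640 − 0.304 = 35664/8225 ≈ 4.336 in (> 0, runoff occurs)
Q = (35664/8225)²/((35664/8225) + 500/329) = (1271920896/67650625)/(48164/8225) = 317980224/99037225 in ≈ 3.211 in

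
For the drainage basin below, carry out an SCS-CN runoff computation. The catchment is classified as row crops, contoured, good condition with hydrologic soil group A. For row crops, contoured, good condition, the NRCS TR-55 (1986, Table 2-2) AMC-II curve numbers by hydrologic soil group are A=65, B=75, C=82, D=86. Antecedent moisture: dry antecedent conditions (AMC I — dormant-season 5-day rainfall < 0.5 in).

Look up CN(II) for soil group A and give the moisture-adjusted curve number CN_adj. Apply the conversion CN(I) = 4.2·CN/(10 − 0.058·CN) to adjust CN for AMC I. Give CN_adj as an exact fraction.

CN_adj = 3900/89 ≈ 43.820

NRCS table: row crops, contoured, good condition, soil group A → CN(II) = 65
Dry (AMC I): CN(I) = 4.2·65/(10 − 0.058·65) = 273/(623/100) = 3900/89 ≈ 43.820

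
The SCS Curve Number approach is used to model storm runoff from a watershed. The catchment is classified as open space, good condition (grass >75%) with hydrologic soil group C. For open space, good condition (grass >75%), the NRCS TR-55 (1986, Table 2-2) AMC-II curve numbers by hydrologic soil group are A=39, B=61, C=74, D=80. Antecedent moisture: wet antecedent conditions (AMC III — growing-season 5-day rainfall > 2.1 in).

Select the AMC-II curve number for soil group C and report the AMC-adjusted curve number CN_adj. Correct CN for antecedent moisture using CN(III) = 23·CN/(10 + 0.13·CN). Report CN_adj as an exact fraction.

NRCS table: open space, good condition (grass >75%), soil group C → CN(II) = 74
Wet (AMC III): CN(III) = 23·74/(10 + 0.13·74) = 1702/(981/50) = 85100/981 ≈ 86.748

CN_adj = 85100/981 ≈ 86.748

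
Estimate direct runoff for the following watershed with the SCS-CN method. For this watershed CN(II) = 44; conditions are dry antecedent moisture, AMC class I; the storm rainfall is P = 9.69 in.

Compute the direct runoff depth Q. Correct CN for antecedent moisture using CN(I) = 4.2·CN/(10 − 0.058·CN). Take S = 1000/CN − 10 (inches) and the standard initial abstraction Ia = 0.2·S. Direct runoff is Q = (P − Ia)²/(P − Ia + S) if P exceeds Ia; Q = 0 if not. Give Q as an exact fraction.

CN(I) from CN(II)=44: (4.2·44)/(10 − 0.058·44) = 3300/133 ≈ 24.812
Max retention: S = 1000/(3300/133) − 10 = 1000/33 in (≈ 30.303 in)
Ia = 0.2·(1000/33) = 200/33 in ≈ 6.061 in
Excess rainfall: 9.690 − 6.061 = 3.629 in; P > Ia so Q > 0
Q = (11977/3300)²/((11977/3300) + 1000/33) = (143448529/10890000)/(111977/3300) = 143448529/369524100 in ≈ 0.388 in

Q = 143448529/369524100 in ≈ 0.388 in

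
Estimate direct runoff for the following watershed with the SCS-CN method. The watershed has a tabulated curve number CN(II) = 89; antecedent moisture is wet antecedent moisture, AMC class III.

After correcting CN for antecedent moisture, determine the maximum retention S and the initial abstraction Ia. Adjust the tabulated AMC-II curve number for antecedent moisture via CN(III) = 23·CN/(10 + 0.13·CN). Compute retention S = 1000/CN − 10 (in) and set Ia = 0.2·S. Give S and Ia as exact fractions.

S = 1100/2047 in ≈ 0.537 in; Ia = 220/2047 in ≈ 0.107 in

Wet (AMC III): CN(III) = 23·89/(10 + 0.13·89) = 2047/(2157/100) = 204700/2157 ≈ 94.900
Max retention: S = 1000/(204700/2157) − 10 = 1100/2047 in (≈ 0.537 in)
Ia = 0.2·(1100/2047) = 220/2047 in ≈ 0.107 in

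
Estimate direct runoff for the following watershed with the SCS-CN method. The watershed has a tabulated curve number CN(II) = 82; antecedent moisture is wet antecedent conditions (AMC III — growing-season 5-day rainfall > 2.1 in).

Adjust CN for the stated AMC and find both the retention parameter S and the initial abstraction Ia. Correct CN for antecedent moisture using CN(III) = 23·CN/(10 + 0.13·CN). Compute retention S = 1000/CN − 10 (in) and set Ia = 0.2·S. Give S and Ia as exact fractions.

S = 900/943 in ≈ 0.954 in; Ia = 180/943 in ≈ 0.191 in

CN(III) from CN(II)=82: (23·82)/(10 + 0.13·82) = 94300/1033 ≈ 91.288
S = 1000/(94300/1033) − 10 = 900/943 in ≈ 0.954 in
Initial abstraction Ia = S/5 = (900/943)/5 = 180/943 ≈ 0.191 in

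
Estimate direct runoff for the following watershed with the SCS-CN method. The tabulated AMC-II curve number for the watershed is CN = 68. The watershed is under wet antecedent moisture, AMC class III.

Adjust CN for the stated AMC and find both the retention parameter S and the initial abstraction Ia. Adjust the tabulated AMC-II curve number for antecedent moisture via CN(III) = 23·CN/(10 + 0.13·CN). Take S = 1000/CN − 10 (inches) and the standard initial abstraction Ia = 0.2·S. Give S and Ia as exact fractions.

S = 800/391 in ≈ 2.046 in; Ia = 160/391 in ≈ 0.409 in

Wet (AMC III): CN(III) = 23·68/(10 + 0.13·68) = 1564/(471/25) = 39100/471 ≈ 83.015
S = 1000/(39100/471) − 10 = 800/391 in ≈ 2.046 in
Ia = 0.2S: 0.2·2.046 = 0.409 in (exactly 160/391)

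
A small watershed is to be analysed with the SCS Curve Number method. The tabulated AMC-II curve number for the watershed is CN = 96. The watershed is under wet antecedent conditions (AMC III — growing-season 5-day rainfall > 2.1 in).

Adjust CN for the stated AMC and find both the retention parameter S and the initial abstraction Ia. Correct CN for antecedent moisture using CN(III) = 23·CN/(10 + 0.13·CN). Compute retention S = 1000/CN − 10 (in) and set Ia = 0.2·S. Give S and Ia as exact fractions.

S = 25/138 in ≈ 0.181 in; Ia = 5/138 in ≈ 0.036 in

CN(III) from CN(II)=96: (23·96)/(10 + 0.13·96) = 27600/281 ≈ 98.221
S = 1000/(27600/281) − 10 = 25/138 in ≈ 0.181 in
Ia = 0.2S: 0.2·0.181 = 0.036 in (exactly 5/138)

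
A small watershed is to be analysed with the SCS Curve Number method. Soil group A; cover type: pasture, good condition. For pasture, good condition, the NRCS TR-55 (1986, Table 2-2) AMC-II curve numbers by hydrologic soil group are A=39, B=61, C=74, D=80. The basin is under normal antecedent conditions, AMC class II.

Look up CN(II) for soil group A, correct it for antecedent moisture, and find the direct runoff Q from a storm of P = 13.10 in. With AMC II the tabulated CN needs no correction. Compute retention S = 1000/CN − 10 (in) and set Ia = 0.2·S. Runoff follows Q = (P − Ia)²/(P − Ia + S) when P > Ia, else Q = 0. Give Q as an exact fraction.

NRCS table: pasture, good condition, soil group A → CN(II) = 39
CN(II) = 39; AMC II needs no correction.
S = 1000/39 − 10 = 610/39 in ≈ 15.641 in
Ia = 0.2S: 0.2·15.641 = 3.128 in (exactly 122/39)
P − Ia = 13.100 − 3.128 = 3889/390 ≈ 9.972 in (> 0, runoff occurs)
Runoff Q = (P−Ia)²/(P−Ia+S) = (9.972)²/(9.972+15.641) = 15124321/3895710 ≈ 3.882 in

Q = 15124321/3895710 in ≈ 3.882 in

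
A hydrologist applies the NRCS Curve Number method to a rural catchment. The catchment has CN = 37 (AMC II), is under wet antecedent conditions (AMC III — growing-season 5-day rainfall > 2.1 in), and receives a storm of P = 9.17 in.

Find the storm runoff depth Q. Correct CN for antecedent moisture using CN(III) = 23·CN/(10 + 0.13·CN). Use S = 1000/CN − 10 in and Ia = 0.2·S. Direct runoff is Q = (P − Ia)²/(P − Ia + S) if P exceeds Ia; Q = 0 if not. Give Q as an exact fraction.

CN(III) from CN(II)=37: (23·37)/(10 + 0.13·37) = 85100/1481 ≈ 57.461
Retention S: 1000/CN − 10 with CN=57.461 → S = 6300/851 ≈ 7.403 in
Initial abstraction Ia = S/5 = (6300/851)/5 = 1260/851 ≈ 1.481 in
Excess rainfall: 9.170 − 1.481 = 7.689 in; P > Ia so Q > 0
Q = (654367/85100)²/((654367/85100) + 6300/851) = (428196170689/7242010000)/(1284367/85100) = 61170881527/15614233100 in ≈ 3.918 in

Q = 61170881527/15614233100 in ≈ 3.918 in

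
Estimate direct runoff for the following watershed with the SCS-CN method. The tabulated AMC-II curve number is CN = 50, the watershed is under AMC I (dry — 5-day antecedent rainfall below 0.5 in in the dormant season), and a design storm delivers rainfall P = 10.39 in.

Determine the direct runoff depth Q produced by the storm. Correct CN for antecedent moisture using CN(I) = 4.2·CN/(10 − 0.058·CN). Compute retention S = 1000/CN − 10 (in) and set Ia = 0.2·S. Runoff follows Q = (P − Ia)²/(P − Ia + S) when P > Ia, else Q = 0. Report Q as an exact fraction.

Q = 139688761/129819900 in ≈ 1.076 in

Adjust CN=50 to AMC I: 4.2·50/(10 − 0.058·50) → 210 ÷ (71/10) = 2100/71 ≈ 29.577
S = 1000/(2100/71) − 10 = 500/21 in ≈ 23.810 in
Initial abstraction Ia = S/5 = (500/21)/5 = 100/21 ≈ 4.762 in
Since P=10.390 > Ia=4.762: effective rainfall P−Ia = 11819/2100 in
Runoff Q = (P−Ia)²/(P−Ia+S) = (5.628)²/(5.628+23.810) = 139688761/129819900 ≈ 1.076 in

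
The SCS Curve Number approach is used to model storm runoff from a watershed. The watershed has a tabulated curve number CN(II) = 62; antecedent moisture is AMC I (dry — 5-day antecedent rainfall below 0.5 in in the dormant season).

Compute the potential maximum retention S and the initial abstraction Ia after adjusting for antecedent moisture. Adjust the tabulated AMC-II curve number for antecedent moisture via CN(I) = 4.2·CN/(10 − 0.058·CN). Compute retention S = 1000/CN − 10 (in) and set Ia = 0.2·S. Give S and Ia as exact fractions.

S = 9500/651 in ≈ 14.593 in; Ia = 1900/651 in ≈ 2.919 in

CN(I) from CN(II)=62: (4.2·62)/(10 − 0.058·62) = 65100/1601 ≈ 40.662
Retention S: 1000/CN − 10 with CN=40.662 → S = 9500/651 ≈ 14.593 in
Initial abstraction Ia = S/5 = (9500/651)/5 = 1900/651 ≈ 2.919 in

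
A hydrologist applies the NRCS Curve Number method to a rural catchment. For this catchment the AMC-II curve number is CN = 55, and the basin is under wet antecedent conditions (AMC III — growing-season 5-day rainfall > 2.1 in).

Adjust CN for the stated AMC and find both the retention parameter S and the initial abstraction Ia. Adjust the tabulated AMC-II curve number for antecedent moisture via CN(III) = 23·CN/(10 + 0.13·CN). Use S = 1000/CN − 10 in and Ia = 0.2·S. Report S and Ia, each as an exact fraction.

Wet (AMC III): CN(III) = 23·55/(10 + 0.13·55) = 1265/(343/20) = 25300/343 ≈ 73.761
Retention S: 1000/CN − 10 with CN=73.761 → S = 900/253 ≈ 3.557 in
Initial abstraction Ia = S/5 = (900/253)/5 = 180/253 ≈ 0.711 in

S = 900/253 in ≈ 3.557 in; Ia = 180/253 in ≈ 0.711 in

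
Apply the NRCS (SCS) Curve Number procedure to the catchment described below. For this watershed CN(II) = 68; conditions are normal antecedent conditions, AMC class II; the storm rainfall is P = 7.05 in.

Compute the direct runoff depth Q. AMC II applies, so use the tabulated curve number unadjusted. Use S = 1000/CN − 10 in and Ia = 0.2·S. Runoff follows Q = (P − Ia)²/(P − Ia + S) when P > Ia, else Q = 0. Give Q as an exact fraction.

Q = 4313929/1250180 in ≈ 3.451 in

Average conditions: CN = 68 (no AMC adjustment).
S = 1000/68 − 10 = 80/17 in ≈ 4.706 in
Initial abstraction Ia = S/5 = (80/17)/5 = 16/17 ≈ 0.941 in
P − Ia = 7.050 − 0.941 = 2077/340 ≈ 6.109 in (> 0, runoff occurs)
Runoff Q = (P−Ia)²/(P−Ia+S) = (6.109)²/(6.109+4.706) = 4313929/1250180 ≈ 3.451 in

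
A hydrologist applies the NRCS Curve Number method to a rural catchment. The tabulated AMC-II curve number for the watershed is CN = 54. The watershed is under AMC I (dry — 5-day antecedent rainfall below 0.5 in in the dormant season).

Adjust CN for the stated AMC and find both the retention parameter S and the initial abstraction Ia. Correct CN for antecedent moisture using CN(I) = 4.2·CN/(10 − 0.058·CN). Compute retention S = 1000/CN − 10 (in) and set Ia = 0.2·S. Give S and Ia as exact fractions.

S = 11500/567 in ≈ 20.282 in; Ia = 2300/567 in ≈ 4.056 in

CN(I) from CN(II)=54: (4.2·54)/(10 − 0.058·54) = 56700/1717 ≈ 33.023
Retention S: 1000/CN − 10 with CN=33.023 → S = 11500/567 ≈ 20.282 in
Initial abstraction Ia = S/5 = (11500/567)/5 = 2300/567 ≈ 4.056 in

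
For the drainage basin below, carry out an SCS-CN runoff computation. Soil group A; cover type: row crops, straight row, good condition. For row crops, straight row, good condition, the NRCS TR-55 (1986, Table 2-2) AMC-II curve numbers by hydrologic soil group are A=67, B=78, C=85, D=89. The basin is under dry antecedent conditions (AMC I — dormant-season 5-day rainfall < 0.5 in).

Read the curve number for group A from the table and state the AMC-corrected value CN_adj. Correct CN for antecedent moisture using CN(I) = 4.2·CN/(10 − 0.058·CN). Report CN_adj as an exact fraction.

NRCS table: row crops, straight row, good condition, soil group A → CN(II) = 67
Dry (AMC I): CN(I) = 4.2·67/(10 − 0.058·67) = (1407/5)/(3057/500) = 46900/1019 ≈ 46.026

CN_adj = 46900/1019 ≈ 46.026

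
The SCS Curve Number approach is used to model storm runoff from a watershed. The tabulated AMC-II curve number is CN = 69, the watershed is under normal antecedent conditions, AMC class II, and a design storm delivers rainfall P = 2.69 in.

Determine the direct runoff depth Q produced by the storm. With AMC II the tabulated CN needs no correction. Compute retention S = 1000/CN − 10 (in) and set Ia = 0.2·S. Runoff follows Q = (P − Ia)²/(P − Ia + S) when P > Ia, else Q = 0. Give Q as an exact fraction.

Q = 152794321/299190900 in ≈ 0.511 in

Average conditions: CN = 69 (no AMC adjustment).
S = 1000/69 − 10 = 310/69 in ≈ 4.493 in
Ia = 0.2·(310/69) = 62/69 in ≈ 0.899 in
Excess rainfall: 2.690 − 0.899 = 1.791 in; P > Ia so Q > 0
Runoff Q = (P−Ia)²/(P−Ia+S) = (1.791)²/(1.791+4.493) = 152794321/299190900 ≈ 0.511 in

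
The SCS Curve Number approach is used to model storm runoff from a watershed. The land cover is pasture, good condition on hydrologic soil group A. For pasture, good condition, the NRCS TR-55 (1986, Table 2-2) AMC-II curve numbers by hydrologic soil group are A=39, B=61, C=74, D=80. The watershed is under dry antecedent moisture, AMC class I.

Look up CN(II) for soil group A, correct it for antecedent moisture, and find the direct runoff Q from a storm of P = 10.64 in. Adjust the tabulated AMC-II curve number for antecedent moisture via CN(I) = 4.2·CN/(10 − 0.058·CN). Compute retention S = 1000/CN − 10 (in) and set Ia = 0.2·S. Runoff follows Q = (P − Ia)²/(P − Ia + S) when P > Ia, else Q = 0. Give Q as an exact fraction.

Q = 2135572658/8475155325 in ≈ 0.252 in

NRCS table: pasture, good condition, soil group A → CN(II) = 39
Dry (AMC I): CN(I) = 4.2·39/(10 − 0.058·39) = (819/5)/(3869/500) = 81900/3869 ≈ 21.168
Retention S: 1000/CN − 10 with CN=21.168 → S = 30500/819 ≈ 37.241 in
Ia = 0.2S: 0.2·37.241 = 7.448 in (exactly 6100/819)
P − Ia = 10.640 − 7.448 = 65354/20475 ≈ 3.192 in (> 0, runoff occurs)
Q = (65354/20475)²/((65354/20475) + 30500/819) = (4271145316/419225625)/(827854/20475) = 2135572658/8475155325 in ≈ 0.252 in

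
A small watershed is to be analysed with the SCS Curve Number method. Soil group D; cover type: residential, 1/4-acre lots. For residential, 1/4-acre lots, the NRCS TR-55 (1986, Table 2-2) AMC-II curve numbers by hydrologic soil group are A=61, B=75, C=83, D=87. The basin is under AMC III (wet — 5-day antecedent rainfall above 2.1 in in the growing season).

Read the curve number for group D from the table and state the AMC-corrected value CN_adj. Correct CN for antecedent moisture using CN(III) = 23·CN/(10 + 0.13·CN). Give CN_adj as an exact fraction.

NRCS table: residential, 1/4-acre lots, soil group D → CN(II) = 87
Wet (AMC III): CN(III) = 23·87/(10 + 0.13·87) = 2001/(2131/100) = 200100/2131 ≈ 93.900

CN_adj = 200100/2131 ≈ 93.900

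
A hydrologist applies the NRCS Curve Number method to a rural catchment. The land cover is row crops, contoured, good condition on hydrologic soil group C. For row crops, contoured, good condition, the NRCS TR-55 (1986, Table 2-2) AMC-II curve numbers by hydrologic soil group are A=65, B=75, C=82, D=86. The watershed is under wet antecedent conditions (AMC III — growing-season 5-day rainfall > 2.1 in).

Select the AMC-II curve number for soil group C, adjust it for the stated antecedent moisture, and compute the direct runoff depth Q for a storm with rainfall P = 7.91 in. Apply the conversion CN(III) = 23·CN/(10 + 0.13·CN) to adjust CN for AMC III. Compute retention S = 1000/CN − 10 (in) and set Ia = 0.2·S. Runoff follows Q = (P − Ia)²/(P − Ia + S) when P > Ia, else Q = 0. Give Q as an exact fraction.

NRCS table: row crops, contoured, good condition, soil group C → CN(II) = 82
Wet (AMC III): CN(III) = 23·82/(10 + 0.13·82) = 1886/(1033/50) = 94300/1033 ≈ 91.288
Max retention: S = 1000/(94300/1033) − 10 = 900/943 in (≈ 0.954 in)
Ia = 0.2·(900/943) = 180/943 in ≈ 0.191 in
Since P=7.910 > Ia=0.191: effective rainfall P−Ia = 727913/94300 in
Q: (727913/94300)² ÷ (817913/94300) = 529857335569/77129195900 in (≈ 6.870 in)

Q = 529857335569/77129195900 in ≈ 6.870 in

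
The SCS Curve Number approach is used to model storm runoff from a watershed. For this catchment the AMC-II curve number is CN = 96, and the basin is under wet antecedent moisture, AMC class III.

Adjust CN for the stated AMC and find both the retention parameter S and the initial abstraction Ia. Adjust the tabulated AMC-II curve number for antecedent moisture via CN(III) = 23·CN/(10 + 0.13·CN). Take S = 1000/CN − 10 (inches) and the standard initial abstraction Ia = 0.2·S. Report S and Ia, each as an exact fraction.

S = 25/138 in ≈ 0.181 in; Ia = 5/138 in ≈ 0.036 in

Wet (AMC III): CN(III) = 23·96/(10 + 0.13·96) = 2208/(562/25) = 27600/281 ≈ 98.221
S = 1000/(27600/281) − 10 = 25/138 in ≈ 0.181 in
Ia = 0.2·(25/138) = 5/138 in ≈ 0.036 in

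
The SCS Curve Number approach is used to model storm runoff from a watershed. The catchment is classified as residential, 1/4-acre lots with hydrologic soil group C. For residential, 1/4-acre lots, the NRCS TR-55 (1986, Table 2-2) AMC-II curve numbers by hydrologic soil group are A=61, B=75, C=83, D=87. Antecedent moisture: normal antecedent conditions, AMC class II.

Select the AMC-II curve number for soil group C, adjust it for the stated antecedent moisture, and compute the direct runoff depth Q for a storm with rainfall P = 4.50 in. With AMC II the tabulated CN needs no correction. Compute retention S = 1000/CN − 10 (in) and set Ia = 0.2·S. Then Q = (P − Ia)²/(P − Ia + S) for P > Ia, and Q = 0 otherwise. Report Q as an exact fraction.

Q = 461041/169154 in ≈ 2.726 in

NRCS table: residential, 1/4-acre lots, soil group C → CN(II) = 83
CN(II) = 83; AMC II needs no correction.
S = 1000/83 − 10 = 170/83 in ≈ 2.048 in
Initial abstraction Ia = S/5 = (170/83)/5 = 34/83 ≈ 0.410 in
Excess rainfall: 4.500 − 0.410 = 4.090 in; P > Ia so Q > 0
Runoff Q = (P−Ia)²/(P−Ia+S) = (4.090)²/(4.090+2.048) = 461041/169154 ≈ 2.726 in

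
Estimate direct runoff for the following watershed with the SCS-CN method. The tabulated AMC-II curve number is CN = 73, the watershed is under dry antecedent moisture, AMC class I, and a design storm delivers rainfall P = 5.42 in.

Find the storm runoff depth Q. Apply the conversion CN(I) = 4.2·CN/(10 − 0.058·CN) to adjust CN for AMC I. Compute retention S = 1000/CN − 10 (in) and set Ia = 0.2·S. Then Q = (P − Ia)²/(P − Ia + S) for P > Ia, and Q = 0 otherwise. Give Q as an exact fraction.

CN(I) from CN(II)=73: (4.2·73)/(10 − 0.058·73) = 51100/961 ≈ 53.174
Max retention: S = 1000/(51100/961) − 10 = 4500/511 in (≈ 8.806 in)
Ia = 0.2S: 0.2·8.806 = 1.761 in (exactly 900/511)
Since P=5.420 > Ia=1.761: effective rainfall P−Ia = 93481/25550 in
Q: (93481/25550)² ÷ (318481/25550) = 8738697361/8137189550 in (≈ 1.074 in)

Q = 8738697361/8137189550 in ≈ 1.074 in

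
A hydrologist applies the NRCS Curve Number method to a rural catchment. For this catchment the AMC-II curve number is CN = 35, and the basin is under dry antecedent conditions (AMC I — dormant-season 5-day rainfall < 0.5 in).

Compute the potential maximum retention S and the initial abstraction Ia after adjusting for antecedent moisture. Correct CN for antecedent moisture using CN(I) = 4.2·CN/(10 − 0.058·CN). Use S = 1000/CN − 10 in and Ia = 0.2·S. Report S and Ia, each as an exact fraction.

Adjust CN=35 to AMC I: 4.2·35/(10 − 0.058·35) → 147 ÷ (797/100) = 14700/797 ≈ 18.444
Retention S: 1000/CN − 10 with CN=18.444 → S = 6500/147 ≈ 44.218 in
Ia = 0.2S: 0.2·44.218 = 8.844 in (exactly 1300/147)

S = 6500/147 in ≈ 44.218 in; Ia = 1300/147 in ≈ 8.844 in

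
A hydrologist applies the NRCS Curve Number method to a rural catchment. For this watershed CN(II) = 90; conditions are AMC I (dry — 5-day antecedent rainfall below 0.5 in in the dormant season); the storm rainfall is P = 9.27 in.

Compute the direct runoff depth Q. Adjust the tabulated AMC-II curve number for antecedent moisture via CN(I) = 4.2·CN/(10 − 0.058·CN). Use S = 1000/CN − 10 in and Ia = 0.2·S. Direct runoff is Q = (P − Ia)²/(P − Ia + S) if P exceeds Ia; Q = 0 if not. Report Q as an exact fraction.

Q = 27292031209/4067336700 in ≈ 6.710 in

Dry (AMC I): CN(I) = 4.2·90/(10 − 0.058·90) = 378/(239/50) = 18900/239 ≈ 79.079
Max retention: S = 1000/(18900/239) − 10 = 500/189 in (≈ 2.646 in)
Initial abstraction Ia = S/5 = (500/189)/5 = 100/189 ≈ 0.529 in
Excess rainfall: 9.270 − 0.529 = 8.741 in; P > Ia so Q > 0
Q = (165203/18900)²/((165203/18900) + 500/189) = (27292031209/357210000)/(215203/18900) = 27292031209/4067336700 in ≈ 6.710 in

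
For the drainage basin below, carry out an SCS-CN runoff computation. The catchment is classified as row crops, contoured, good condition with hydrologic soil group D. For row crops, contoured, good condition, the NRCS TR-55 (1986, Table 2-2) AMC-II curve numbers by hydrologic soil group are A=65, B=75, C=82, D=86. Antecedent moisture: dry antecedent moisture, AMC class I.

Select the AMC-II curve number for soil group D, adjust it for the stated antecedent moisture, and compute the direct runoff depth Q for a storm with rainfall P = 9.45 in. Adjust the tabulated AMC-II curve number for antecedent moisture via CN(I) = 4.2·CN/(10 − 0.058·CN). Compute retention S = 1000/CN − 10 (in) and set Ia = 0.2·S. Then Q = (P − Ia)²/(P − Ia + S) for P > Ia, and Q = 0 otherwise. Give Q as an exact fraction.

NRCS table: row crops, contoured, good condition, soil group D → CN(II) = 86
Adjust CN=86 to AMC I: 4.2·86/(10 − 0.058·86) → (1806/5) ÷ (1253/250) = 12900/179 ≈ 72.067
Retention S: 1000/CN − 10 with CN=72.067 → S = 500/129 ≈ 3.876 in
Initial abstraction Ia = S/5 = (500/129)/5 = 100/129 ≈ 0.775 in
Excess rainfall: 9.450 − 0.775 = 8.675 in; P > Ia so Q > 0
Q: (22381/2580)² ÷ (32381/2580) = 500909161/83542980 in (≈ 5.996 in)

Q = 500909161/83542980 in ≈ 5.996 in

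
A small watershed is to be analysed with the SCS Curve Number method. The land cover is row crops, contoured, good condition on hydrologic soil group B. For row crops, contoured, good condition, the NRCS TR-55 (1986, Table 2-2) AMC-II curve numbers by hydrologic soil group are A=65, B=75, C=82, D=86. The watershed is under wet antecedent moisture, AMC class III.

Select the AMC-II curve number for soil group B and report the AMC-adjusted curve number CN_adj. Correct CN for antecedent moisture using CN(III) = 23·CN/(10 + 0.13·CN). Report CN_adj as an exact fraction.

CN_adj = 6900/79 ≈ 87.342

NRCS table: row crops, contoured, good condition, soil group B → CN(II) = 75
Wet (AMC III): CN(III) = 23·75/(10 + 0.13·75) = 1725/(79/4) = 6900/79 ≈ 87.342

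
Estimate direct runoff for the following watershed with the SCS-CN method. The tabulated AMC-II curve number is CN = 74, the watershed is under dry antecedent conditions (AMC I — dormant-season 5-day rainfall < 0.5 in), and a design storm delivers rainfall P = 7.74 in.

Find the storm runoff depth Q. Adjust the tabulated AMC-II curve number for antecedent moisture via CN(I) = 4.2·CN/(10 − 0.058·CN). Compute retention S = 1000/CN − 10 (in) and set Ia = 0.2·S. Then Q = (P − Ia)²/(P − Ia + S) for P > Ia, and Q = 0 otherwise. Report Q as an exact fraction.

Dry (AMC I): CN(I) = 4.2·74/(10 − 0.058·74) = (1554/5)/(1427/250) = 77700/1427 ≈ 54.450
S = 1000/(77700/1427) − 10 = 6500/777 in ≈ 8.366 in
Ia = 0.2·(6500/777) = 1300/777 in ≈ 1.673 in
Since P=7.740 > Ia=1.673: effective rainfall P−Ia = 235699/38850 in
Q = (235699/38850)²/((235699/38850) + 6500/777) = (55554018601/1509322500)/(560699/38850) = 55554018601/21783156150 in ≈ 2.550 in

Q = 55554018601/21783156150 in ≈ 2.550 in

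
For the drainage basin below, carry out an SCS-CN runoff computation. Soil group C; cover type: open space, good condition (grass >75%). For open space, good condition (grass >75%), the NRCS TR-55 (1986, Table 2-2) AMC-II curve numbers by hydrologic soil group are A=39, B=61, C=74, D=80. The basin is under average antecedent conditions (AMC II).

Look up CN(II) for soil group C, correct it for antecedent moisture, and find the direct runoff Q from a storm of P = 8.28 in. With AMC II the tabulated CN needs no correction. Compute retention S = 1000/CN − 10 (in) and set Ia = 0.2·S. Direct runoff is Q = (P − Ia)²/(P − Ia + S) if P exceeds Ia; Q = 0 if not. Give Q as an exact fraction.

NRCS table: open space, good condition (grass >75%), soil group C → CN(II) = 74
AMC II — tabulated CN = 74 applies directly.
Max retention: S = 1000/74 − 10 = 130/37 in (≈ 3.514 in)
Initial abstraction Ia = S/5 = (130/37)/5 = 26/37 ≈ 0.703 in
Since P=8.280 > Ia=0.703: effective rainfall P−Ia = 7009/925 in
Runoff Q = (P−Ia)²/(P−Ia+S) = (7.577)²/(7.577+3.514) = 49126081/9489575 ≈ 5.177 in

Q = 49126081/9489575 in ≈ 5.177 in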